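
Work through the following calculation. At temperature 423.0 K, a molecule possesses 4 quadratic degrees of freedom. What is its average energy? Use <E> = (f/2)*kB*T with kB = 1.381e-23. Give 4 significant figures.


Step 1: f/2 = 4/2 = 2
Step 2: kB*T = 1.381e-23 * 423.0 = 5.842e-21
Step 3: <E> = 2 * 5.842e-21 = 1.168e-20 J

1.168e-20


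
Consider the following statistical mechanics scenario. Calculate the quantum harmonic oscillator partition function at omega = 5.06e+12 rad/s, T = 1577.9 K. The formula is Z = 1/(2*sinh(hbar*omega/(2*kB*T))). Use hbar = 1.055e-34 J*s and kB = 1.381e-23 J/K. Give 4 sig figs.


Step 1: Compute x = hbar*omega/(kB*T) = 1.055e-34*5.06e+12/(1.381e-23*1577.9) = 0.0245
Step 2: x/2 = 0.01225
Step 3: sinh(x/2) = 0.01225
Step 4: Z = 1/(2*0.01225) = 40.82

40.82


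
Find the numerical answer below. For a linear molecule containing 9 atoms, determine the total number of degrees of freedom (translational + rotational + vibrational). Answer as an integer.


Step 1: Translational DOF = 3
Step 2: Rotational DOF (linear) = 2
Step 3: Vibrational DOF = 3*9 - 5 = 22
Step 4: Total = 3 + 2 + 22 = 27

27


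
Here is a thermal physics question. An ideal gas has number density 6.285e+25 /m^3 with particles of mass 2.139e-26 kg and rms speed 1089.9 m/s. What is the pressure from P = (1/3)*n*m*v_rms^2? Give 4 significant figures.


Step 1: v_rms^2 = 1089.9^2 = 1.188e+06
Step 2: n*m = 6.285e+25*2.139e-26 = 1.344
Step 3: P = (1/3)*1.344*1.188e+06 = 5.323e+05 Pa

5.323e+05


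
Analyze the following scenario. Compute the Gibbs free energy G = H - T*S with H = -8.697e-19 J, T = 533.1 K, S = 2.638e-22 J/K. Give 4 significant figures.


Step 1: T*S = 533.1 * 2.638e-22 = 1.406e-19 J
Step 2: G = H - T*S = -8.697e-19 - 1.406e-19
Step 3: G = -1.01e-18 J

-1.01e-18


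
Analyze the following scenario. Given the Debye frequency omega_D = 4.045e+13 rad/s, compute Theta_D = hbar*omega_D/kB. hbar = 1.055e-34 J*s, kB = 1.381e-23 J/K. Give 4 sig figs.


Step 1: hbar*omega_D = 1.055e-34 * 4.045e+13 = 4.267e-21 J
Step 2: Theta_D = 4.267e-21 / 1.381e-23
Step 3: Theta_D = 309 K

309


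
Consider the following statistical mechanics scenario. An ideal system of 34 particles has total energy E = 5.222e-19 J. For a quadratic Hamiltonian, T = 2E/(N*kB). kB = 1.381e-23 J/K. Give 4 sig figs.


Step 1: Numerator = 2*E = 2*5.222e-19 = 1.044e-18 J
Step 2: Denominator = N*kB = 34*1.381e-23 = 4.695e-22
Step 3: T = 1.044e-18 / 4.695e-22 = 2224 K

2224


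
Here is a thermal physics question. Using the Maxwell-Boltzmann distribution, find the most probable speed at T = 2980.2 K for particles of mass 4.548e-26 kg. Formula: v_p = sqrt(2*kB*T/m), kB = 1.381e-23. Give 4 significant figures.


Step 1: Numerator = 2*kB*T = 2*1.381e-23*2980.2 = 8.231e-20
Step 2: Ratio = 8.231e-20 / 4.548e-26 = 1.81e+06
Step 3: v_p = sqrt(1.81e+06) = 1345 m/s

1345


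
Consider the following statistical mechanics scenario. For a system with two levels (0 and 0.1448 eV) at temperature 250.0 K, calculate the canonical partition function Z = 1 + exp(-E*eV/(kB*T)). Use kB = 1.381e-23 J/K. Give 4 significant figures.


Step 1: Compute beta*E = E*eV/(kB*T) = 0.1448*1.602e-19/(1.381e-23*250.0) = 6.719
Step 2: exp(-beta*E) = exp(-6.719) = 0.001208
Step 3: Z = 1 + 0.001208 = 1.001

1.001


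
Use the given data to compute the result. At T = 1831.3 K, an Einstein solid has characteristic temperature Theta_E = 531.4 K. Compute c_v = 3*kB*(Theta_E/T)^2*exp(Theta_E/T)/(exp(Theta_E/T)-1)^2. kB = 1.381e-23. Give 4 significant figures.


Step 1: x = Theta_E/T = 531.4/1831.3 = 0.2902
Step 2: x^2 = 0.0842
Step 3: exp(x) = 1.337
Step 4: c_v = 3*1.381e-23*0.0842*1.337/(1.337-1)^2 = 4.114e-23

4.114e-23


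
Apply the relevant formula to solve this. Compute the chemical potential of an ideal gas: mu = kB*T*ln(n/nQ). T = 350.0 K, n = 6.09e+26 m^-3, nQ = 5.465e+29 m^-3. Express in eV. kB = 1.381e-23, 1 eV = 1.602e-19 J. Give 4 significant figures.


Step 1: n/nQ = 6.09e+26/5.465e+29 = 0.001114
Step 2: ln(n/nQ) = -6.799
Step 3: mu = kB*T*ln(n/nQ) = 4.834e-21*-6.799 = -3.287e-20 J
Step 4: Convert to eV: -3.287e-20/1.602e-19 = -0.2052 eV

-0.2052


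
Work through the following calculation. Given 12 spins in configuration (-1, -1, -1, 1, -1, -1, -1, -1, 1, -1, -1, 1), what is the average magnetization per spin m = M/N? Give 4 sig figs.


Step 1: Count up spins (+1): 3, down spins (-1): 9
Step 2: Total magnetization M = 3 - 9 = -6
Step 3: m = M/N = -6/12 = -0.5

-0.5


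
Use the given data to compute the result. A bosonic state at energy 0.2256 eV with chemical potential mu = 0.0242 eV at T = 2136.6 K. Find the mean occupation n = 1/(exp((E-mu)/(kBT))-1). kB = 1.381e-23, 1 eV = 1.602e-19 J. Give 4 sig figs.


Step 1: (E - mu) = 0.2014 eV
Step 2: x = (E-mu)*eV/(kB*T) = 0.2014*1.602e-19/(1.381e-23*2136.6) = 1.093
Step 3: exp(x) = 2.985
Step 4: n = 1/(exp(x)-1) = 0.5039

0.5039


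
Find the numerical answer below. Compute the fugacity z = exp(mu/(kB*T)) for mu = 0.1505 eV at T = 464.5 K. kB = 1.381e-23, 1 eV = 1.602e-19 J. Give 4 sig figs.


Step 1: Convert mu to Joules: 0.1505*1.602e-19 = 2.411e-20 J
Step 2: kB*T = 1.381e-23*464.5 = 6.415e-21 J
Step 3: mu/(kB*T) = 3.759
Step 4: z = exp(3.759) = 42.89

42.89


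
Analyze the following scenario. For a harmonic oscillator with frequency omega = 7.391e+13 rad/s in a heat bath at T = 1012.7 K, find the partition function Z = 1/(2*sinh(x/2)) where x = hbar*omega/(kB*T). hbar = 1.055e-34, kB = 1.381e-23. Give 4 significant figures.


Step 1: Compute x = hbar*omega/(kB*T) = 1.055e-34*7.391e+13/(1.381e-23*1012.7) = 0.5575
Step 2: x/2 = 0.2788
Step 3: sinh(x/2) = 0.2824
Step 4: Z = 1/(2*0.2824) = 1.771

1.771


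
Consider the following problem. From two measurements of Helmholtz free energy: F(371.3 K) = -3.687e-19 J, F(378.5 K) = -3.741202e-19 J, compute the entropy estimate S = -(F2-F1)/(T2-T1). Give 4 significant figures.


Step 1: dF = F2 - F1 = -3.741202e-19 - (-3.687e-19) = -5.4202e-21 J
Step 2: dT = T2 - T1 = 378.5 - 371.3 = 7.2 K
Step 3: S = -dF/dT = -(-5.4202e-21)/7.2 = 7.528e-22 J/K

7.528e-22


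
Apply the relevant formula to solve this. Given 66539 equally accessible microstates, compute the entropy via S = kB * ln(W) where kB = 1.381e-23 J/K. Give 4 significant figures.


Step 1: ln(W) = ln(66539) = 11.11
Step 2: S = kB * ln(W) = 1.381e-23 * 11.11
Step 3: S = 1.534e-22 J/K

1.534e-22


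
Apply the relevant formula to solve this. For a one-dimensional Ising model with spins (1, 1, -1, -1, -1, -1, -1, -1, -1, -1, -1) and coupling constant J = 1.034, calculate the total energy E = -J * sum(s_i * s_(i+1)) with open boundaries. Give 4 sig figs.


Step 1: Nearest-neighbor products: 1, -1, 1, 1, 1, 1, 1, 1, 1, 1
Step 2: Sum of products = 8
Step 3: E = -1.034 * 8 = -8.272

-8.272


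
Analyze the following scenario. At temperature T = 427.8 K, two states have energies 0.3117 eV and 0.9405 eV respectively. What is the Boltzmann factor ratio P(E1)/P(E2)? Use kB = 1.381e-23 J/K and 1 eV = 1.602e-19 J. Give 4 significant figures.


Step 1: Compute energy difference dE = E1 - E2 = 0.3117 - 0.9405 = -0.6288 eV
Step 2: Convert to Joules: dE_J = -0.6288 * 1.602e-19 = -1.007e-19 J
Step 3: Compute exponent = -dE_J / (kB * T) = -(-1.007e-19) / (1.381e-23 * 427.8) = 17.05
Step 4: P(E1)/P(E2) = exp(17.05) = 2.541e+07

2.541e+07


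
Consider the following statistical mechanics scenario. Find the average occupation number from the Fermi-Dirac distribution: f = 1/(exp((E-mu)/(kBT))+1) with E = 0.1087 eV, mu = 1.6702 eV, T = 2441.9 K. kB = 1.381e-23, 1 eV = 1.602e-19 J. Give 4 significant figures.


Step 1: (E - mu) = 0.1087 - 1.6702 = -1.561 eV
Step 2: Convert: (E-mu)*eV = -2.502e-19 J
Step 3: x = (E-mu)*eV/(kB*T) = -7.418
Step 4: f = 1/(exp(-7.418)+1) = 0.9994

0.9994


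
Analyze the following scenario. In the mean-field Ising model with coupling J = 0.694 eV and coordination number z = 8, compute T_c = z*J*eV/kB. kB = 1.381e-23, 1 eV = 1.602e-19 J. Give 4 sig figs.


Step 1: z*J = 8*0.694 = 5.552 eV
Step 2: Convert to Joules: 5.552*1.602e-19 = 8.894e-19 J
Step 3: T_c = 8.894e-19 / 1.381e-23 = 6.44e+04 K

6.44e+04


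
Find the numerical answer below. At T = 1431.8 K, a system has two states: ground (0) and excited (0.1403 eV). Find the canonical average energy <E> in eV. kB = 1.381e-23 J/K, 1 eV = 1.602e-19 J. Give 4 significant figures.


Step 1: beta*E = 0.1403*1.602e-19/(1.381e-23*1431.8) = 1.137
Step 2: exp(-beta*E) = 0.3209
Step 3: <E> = 0.1403*0.3209/(1+0.3209) = 0.03408 eV

0.03408


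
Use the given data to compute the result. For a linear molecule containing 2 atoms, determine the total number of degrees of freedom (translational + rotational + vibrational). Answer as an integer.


Step 1: Translational DOF = 3
Step 2: Rotational DOF (linear) = 2
Step 3: Vibrational DOF = 3*2 - 5 = 1
Step 4: Total = 3 + 2 + 1 = 6

6


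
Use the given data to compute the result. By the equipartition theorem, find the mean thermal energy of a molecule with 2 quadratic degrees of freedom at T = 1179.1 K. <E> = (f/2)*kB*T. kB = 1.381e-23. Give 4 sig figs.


Step 1: f/2 = 2/2 = 1
Step 2: kB*T = 1.381e-23 * 1179.1 = 1.628e-20
Step 3: <E> = 1 * 1.628e-20 = 1.628e-20 J

1.628e-20


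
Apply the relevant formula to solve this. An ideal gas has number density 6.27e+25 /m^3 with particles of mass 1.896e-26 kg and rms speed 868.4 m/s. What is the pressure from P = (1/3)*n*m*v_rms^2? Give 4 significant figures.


Step 1: v_rms^2 = 868.4^2 = 7.541e+05
Step 2: n*m = 6.27e+25*1.896e-26 = 1.189
Step 3: P = (1/3)*1.189*7.541e+05 = 2.988e+05 Pa

2.988e+05


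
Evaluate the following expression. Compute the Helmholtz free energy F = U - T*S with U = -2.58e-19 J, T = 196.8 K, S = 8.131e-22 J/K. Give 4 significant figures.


Step 1: T*S = 196.8 * 8.131e-22 = 1.6e-19 J
Step 2: F = U - T*S = -2.58e-19 - 1.6e-19
Step 3: F = -4.18e-19 J

-4.18e-19


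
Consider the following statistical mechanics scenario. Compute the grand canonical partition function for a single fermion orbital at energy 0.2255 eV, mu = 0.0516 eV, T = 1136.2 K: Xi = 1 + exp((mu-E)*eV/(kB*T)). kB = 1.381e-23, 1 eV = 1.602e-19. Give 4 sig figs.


Step 1: (mu - E) = 0.0516 - 0.2255 = -0.1739 eV
Step 2: x = (mu-E)*eV/(kB*T) = -0.1739*1.602e-19/(1.381e-23*1136.2) = -1.775
Step 3: exp(x) = 0.1694
Step 4: Xi = 1 + 0.1694 = 1.169

1.169


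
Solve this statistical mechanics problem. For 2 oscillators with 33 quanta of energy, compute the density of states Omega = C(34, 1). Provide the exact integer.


Step 1: Use binomial coefficient C(34, 1)
Step 2: Numerator = 34! / 33!
Step 3: Denominator = 1!
Step 4: Omega = 34

34


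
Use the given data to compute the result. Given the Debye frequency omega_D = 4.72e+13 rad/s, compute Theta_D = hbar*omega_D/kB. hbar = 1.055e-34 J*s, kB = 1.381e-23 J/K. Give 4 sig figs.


Step 1: hbar*omega_D = 1.055e-34 * 4.72e+13 = 4.98e-21 J
Step 2: Theta_D = 4.98e-21 / 1.381e-23
Step 3: Theta_D = 360.6 K

360.6


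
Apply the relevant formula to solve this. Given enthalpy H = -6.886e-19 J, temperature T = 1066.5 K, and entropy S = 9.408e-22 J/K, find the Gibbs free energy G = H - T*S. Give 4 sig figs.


Step 1: T*S = 1066.5 * 9.408e-22 = 1.003e-18 J
Step 2: G = H - T*S = -6.886e-19 - 1.003e-18
Step 3: G = -1.692e-18 J

-1.692e-18


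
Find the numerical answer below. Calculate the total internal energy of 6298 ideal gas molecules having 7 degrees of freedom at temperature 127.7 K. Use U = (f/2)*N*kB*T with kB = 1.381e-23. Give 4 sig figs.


Step 1: f/2 = 7/2 = 3.5
Step 2: N*kB*T = 6298*1.381e-23*127.7 = 1.111e-17
Step 3: U = 3.5 * 1.111e-17 = 3.887e-17 J

3.887e-17


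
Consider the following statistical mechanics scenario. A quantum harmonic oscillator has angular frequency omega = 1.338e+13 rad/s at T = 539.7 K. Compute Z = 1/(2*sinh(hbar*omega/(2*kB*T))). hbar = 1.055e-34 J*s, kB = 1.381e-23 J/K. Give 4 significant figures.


Step 1: Compute x = hbar*omega/(kB*T) = 1.055e-34*1.338e+13/(1.381e-23*539.7) = 0.1894
Step 2: x/2 = 0.0947
Step 3: sinh(x/2) = 0.09484
Step 4: Z = 1/(2*0.09484) = 5.272

5.272


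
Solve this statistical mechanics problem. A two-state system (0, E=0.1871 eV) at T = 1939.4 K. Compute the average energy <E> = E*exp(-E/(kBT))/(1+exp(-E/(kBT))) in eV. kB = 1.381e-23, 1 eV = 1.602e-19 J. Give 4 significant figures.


Step 1: beta*E = 0.1871*1.602e-19/(1.381e-23*1939.4) = 1.119
Step 2: exp(-beta*E) = 0.3266
Step 3: <E> = 0.1871*0.3266/(1+0.3266) = 0.04606 eV

0.04606


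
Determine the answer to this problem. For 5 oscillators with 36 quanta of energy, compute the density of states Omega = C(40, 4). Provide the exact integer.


Step 1: Use binomial coefficient C(40, 4)
Step 2: Numerator = 40! / 36!
Step 3: Denominator = 4!
Step 4: Omega = 91390

91390


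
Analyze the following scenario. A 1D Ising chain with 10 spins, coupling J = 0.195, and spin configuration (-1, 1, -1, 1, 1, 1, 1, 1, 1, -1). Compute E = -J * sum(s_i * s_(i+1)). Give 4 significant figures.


Step 1: Nearest-neighbor products: -1, -1, -1, 1, 1, 1, 1, 1, -1
Step 2: Sum of products = 1
Step 3: E = -0.195 * 1 = -0.195

-0.195


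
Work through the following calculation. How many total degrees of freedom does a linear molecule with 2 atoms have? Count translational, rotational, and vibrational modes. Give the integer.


Step 1: Translational DOF = 3
Step 2: Rotational DOF (linear) = 2
Step 3: Vibrational DOF = 3*2 - 5 = 1
Step 4: Total = 3 + 2 + 1 = 6

6


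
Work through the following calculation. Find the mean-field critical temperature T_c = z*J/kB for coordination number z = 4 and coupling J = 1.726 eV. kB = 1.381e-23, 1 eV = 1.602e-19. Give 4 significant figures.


Step 1: z*J = 4*1.726 = 6.904 eV
Step 2: Convert to Joules: 6.904*1.602e-19 = 1.106e-18 J
Step 3: T_c = 1.106e-18 / 1.381e-23 = 8.009e+04 K

8.009e+04


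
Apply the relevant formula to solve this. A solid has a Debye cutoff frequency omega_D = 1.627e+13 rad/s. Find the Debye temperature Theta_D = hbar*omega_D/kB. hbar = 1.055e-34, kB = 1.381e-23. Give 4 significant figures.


Step 1: hbar*omega_D = 1.055e-34 * 1.627e+13 = 1.716e-21 J
Step 2: Theta_D = 1.716e-21 / 1.381e-23
Step 3: Theta_D = 124.3 K

124.3


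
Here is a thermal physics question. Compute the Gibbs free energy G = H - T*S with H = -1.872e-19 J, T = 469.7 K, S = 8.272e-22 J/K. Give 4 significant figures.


Step 1: T*S = 469.7 * 8.272e-22 = 3.885e-19 J
Step 2: G = H - T*S = -1.872e-19 - 3.885e-19
Step 3: G = -5.757e-19 J

-5.757e-19


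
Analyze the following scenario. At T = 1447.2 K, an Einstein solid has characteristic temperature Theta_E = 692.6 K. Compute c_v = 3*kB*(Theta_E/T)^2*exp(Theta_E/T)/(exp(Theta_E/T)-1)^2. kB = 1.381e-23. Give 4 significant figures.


Step 1: x = Theta_E/T = 692.6/1447.2 = 0.4786
Step 2: x^2 = 0.229
Step 3: exp(x) = 1.614
Step 4: c_v = 3*1.381e-23*0.229*1.614/(1.614-1)^2 = 4.065e-23

4.065e-23


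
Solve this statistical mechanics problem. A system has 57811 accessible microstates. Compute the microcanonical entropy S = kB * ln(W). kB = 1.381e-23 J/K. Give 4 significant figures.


Step 1: ln(W) = ln(57811) = 10.96
Step 2: S = kB * ln(W) = 1.381e-23 * 10.96
Step 3: S = 1.514e-22 J/K

1.514e-22


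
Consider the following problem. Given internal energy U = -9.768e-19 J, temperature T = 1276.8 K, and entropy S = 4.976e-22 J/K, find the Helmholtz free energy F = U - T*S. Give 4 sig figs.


Step 1: T*S = 1276.8 * 4.976e-22 = 6.353e-19 J
Step 2: F = U - T*S = -9.768e-19 - 6.353e-19
Step 3: F = -1.612e-18 J

-1.612e-18


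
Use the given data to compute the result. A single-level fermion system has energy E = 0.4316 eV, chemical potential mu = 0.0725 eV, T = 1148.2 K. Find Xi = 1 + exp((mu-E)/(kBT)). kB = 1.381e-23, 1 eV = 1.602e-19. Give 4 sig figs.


Step 1: (mu - E) = 0.0725 - 0.4316 = -0.3591 eV
Step 2: x = (mu-E)*eV/(kB*T) = -0.3591*1.602e-19/(1.381e-23*1148.2) = -3.628
Step 3: exp(x) = 0.02657
Step 4: Xi = 1 + 0.02657 = 1.027

1.027


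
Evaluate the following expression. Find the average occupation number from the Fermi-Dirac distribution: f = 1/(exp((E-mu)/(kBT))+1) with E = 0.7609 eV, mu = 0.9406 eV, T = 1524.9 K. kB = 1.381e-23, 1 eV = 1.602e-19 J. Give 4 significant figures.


Step 1: (E - mu) = 0.7609 - 0.9406 = -0.1797 eV
Step 2: Convert: (E-mu)*eV = -2.879e-20 J
Step 3: x = (E-mu)*eV/(kB*T) = -1.367
Step 4: f = 1/(exp(-1.367)+1) = 0.7969

0.7969


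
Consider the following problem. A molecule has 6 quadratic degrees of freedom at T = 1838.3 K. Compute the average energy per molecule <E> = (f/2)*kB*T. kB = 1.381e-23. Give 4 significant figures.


Step 1: f/2 = 6/2 = 3
Step 2: kB*T = 1.381e-23 * 1838.3 = 2.539e-20
Step 3: <E> = 3 * 2.539e-20 = 7.616e-20 J

7.616e-20


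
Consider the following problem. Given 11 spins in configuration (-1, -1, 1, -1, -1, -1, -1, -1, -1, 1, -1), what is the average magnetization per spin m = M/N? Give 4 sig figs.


Step 1: Count up spins (+1): 2, down spins (-1): 9
Step 2: Total magnetization M = 2 - 9 = -7
Step 3: m = M/N = -7/11 = -0.6364

-0.6364


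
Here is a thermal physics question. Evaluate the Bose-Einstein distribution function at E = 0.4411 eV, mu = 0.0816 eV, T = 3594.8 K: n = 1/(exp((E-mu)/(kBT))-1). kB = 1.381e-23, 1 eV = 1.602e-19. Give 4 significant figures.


Step 1: (E - mu) = 0.3595 eV
Step 2: x = (E-mu)*eV/(kB*T) = 0.3595*1.602e-19/(1.381e-23*3594.8) = 1.16
Step 3: exp(x) = 3.19
Step 4: n = 1/(exp(x)-1) = 0.4566

0.4566


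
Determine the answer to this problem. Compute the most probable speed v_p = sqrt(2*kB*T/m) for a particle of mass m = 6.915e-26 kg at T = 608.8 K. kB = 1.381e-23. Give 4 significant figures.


Step 1: Numerator = 2*kB*T = 2*1.381e-23*608.8 = 1.682e-20
Step 2: Ratio = 1.682e-20 / 6.915e-26 = 2.432e+05
Step 3: v_p = sqrt(2.432e+05) = 493.1 m/s

493.1


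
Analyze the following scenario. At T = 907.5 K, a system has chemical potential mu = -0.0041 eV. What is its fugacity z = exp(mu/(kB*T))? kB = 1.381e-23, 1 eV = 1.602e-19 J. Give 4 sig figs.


Step 1: Convert mu to Joules: -0.0041*1.602e-19 = -6.568e-22 J
Step 2: kB*T = 1.381e-23*907.5 = 1.253e-20 J
Step 3: mu/(kB*T) = -0.05241
Step 4: z = exp(-0.05241) = 0.9489

0.9489


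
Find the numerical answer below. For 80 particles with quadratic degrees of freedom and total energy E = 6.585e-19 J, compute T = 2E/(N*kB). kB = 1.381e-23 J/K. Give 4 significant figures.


Step 1: Numerator = 2*E = 2*6.585e-19 = 1.317e-18 J
Step 2: Denominator = N*kB = 80*1.381e-23 = 1.105e-21
Step 3: T = 1.317e-18 / 1.105e-21 = 1192 K

1192


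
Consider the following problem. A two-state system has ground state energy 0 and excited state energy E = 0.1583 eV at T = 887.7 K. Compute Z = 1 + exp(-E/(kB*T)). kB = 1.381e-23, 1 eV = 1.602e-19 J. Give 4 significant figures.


Step 1: Compute beta*E = E*eV/(kB*T) = 0.1583*1.602e-19/(1.381e-23*887.7) = 2.069
Step 2: exp(-beta*E) = exp(-2.069) = 0.1264
Step 3: Z = 1 + 0.1264 = 1.126

1.126


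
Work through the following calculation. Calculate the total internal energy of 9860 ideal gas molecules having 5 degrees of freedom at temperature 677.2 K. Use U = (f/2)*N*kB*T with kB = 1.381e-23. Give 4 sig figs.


Step 1: f/2 = 5/2 = 2.5
Step 2: N*kB*T = 9860*1.381e-23*677.2 = 9.221e-17
Step 3: U = 2.5 * 9.221e-17 = 2.305e-16 J

2.305e-16


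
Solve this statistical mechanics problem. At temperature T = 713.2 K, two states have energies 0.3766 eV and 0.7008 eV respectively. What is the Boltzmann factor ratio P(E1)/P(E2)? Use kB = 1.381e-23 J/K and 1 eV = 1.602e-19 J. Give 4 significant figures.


Step 1: Compute energy difference dE = E1 - E2 = 0.3766 - 0.7008 = -0.3242 eV
Step 2: Convert to Joules: dE_J = -0.3242 * 1.602e-19 = -5.194e-20 J
Step 3: Compute exponent = -dE_J / (kB * T) = -(-5.194e-20) / (1.381e-23 * 713.2) = 5.273
Step 4: P(E1)/P(E2) = exp(5.273) = 195

195


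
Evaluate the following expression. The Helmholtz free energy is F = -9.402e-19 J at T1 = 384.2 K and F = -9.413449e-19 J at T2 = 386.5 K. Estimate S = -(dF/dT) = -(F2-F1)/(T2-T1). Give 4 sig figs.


Step 1: dF = F2 - F1 = -9.413449e-19 - (-9.402e-19) = -1.1449e-21 J
Step 2: dT = T2 - T1 = 386.5 - 384.2 = 2.3 K
Step 3: S = -dF/dT = -(-1.1449e-21)/2.3 = 4.978e-22 J/K

4.978e-22


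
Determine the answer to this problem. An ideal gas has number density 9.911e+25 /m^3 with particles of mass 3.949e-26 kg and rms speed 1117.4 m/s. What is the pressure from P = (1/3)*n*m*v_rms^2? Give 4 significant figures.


Step 1: v_rms^2 = 1117.4^2 = 1.249e+06
Step 2: n*m = 9.911e+25*3.949e-26 = 3.914
Step 3: P = (1/3)*3.914*1.249e+06 = 1.629e+06 Pa

1.629e+06


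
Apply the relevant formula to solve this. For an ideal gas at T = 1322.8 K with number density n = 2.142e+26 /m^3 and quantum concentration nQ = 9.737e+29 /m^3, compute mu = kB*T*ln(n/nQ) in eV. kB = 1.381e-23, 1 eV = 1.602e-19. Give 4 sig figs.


Step 1: n/nQ = 2.142e+26/9.737e+29 = 0.00022
Step 2: ln(n/nQ) = -8.422
Step 3: mu = kB*T*ln(n/nQ) = 1.827e-20*-8.422 = -1.539e-19 J
Step 4: Convert to eV: -1.539e-19/1.602e-19 = -0.9604 eV

-0.9604


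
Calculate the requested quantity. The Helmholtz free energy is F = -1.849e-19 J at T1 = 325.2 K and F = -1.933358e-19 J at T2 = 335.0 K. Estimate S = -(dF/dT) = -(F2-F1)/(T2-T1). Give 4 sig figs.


Step 1: dF = F2 - F1 = -1.933358e-19 - (-1.849e-19) = -8.4358e-21 J
Step 2: dT = T2 - T1 = 335.0 - 325.2 = 9.8 K
Step 3: S = -dF/dT = -(-8.4358e-21)/9.8 = 8.608e-22 J/K

8.608e-22


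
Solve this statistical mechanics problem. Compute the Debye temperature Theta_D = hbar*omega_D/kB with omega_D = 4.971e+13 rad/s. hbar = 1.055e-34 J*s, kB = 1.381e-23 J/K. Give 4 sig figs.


Step 1: hbar*omega_D = 1.055e-34 * 4.971e+13 = 5.244e-21 J
Step 2: Theta_D = 5.244e-21 / 1.381e-23
Step 3: Theta_D = 379.8 K

379.8


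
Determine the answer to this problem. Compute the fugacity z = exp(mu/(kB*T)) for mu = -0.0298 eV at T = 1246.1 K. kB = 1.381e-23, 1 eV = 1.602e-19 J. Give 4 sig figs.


Step 1: Convert mu to Joules: -0.0298*1.602e-19 = -4.774e-21 J
Step 2: kB*T = 1.381e-23*1246.1 = 1.721e-20 J
Step 3: mu/(kB*T) = -0.2774
Step 4: z = exp(-0.2774) = 0.7577

0.7577


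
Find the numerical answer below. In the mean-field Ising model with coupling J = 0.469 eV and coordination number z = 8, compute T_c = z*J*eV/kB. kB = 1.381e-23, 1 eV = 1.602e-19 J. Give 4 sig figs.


Step 1: z*J = 8*0.469 = 3.752 eV
Step 2: Convert to Joules: 3.752*1.602e-19 = 6.011e-19 J
Step 3: T_c = 6.011e-19 / 1.381e-23 = 4.352e+04 K

4.352e+04


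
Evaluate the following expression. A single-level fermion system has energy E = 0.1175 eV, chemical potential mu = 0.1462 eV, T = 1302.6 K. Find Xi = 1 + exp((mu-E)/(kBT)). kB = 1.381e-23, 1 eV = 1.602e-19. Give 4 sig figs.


Step 1: (mu - E) = 0.1462 - 0.1175 = 0.0287 eV
Step 2: x = (mu-E)*eV/(kB*T) = 0.0287*1.602e-19/(1.381e-23*1302.6) = 0.2556
Step 3: exp(x) = 1.291
Step 4: Xi = 1 + 1.291 = 2.291

2.291


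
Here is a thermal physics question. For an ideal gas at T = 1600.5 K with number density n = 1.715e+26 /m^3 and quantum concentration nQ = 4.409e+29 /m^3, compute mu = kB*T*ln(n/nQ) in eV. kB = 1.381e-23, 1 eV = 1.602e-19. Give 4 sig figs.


Step 1: n/nQ = 1.715e+26/4.409e+29 = 0.000389
Step 2: ln(n/nQ) = -7.852
Step 3: mu = kB*T*ln(n/nQ) = 2.21e-20*-7.852 = -1.736e-19 J
Step 4: Convert to eV: -1.736e-19/1.602e-19 = -1.083 eV

-1.083


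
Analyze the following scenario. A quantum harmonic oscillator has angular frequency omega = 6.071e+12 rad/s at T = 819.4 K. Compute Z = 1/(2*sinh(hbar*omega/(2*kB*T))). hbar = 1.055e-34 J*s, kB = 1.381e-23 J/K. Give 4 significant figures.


Step 1: Compute x = hbar*omega/(kB*T) = 1.055e-34*6.071e+12/(1.381e-23*819.4) = 0.0566
Step 2: x/2 = 0.0283
Step 3: sinh(x/2) = 0.0283
Step 4: Z = 1/(2*0.0283) = 17.67

17.67


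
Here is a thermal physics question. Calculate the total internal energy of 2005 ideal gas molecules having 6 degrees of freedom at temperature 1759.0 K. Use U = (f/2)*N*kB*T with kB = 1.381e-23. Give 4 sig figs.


Step 1: f/2 = 6/2 = 3.0
Step 2: N*kB*T = 2005*1.381e-23*1759.0 = 4.871e-17
Step 3: U = 3.0 * 4.871e-17 = 1.461e-16 J

1.461e-16


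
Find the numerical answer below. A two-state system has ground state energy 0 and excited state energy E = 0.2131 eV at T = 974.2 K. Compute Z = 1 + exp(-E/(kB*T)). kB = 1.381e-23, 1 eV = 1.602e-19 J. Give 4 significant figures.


Step 1: Compute beta*E = E*eV/(kB*T) = 0.2131*1.602e-19/(1.381e-23*974.2) = 2.537
Step 2: exp(-beta*E) = exp(-2.537) = 0.07906
Step 3: Z = 1 + 0.07906 = 1.079

1.079


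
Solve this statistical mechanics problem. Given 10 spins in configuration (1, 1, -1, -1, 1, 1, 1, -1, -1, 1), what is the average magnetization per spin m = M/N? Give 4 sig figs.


Step 1: Count up spins (+1): 6, down spins (-1): 4
Step 2: Total magnetization M = 6 - 4 = 2
Step 3: m = M/N = 2/10 = 0.2

0.2


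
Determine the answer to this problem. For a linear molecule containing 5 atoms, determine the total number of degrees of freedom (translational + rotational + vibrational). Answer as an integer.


Step 1: Translational DOF = 3
Step 2: Rotational DOF (linear) = 2
Step 3: Vibrational DOF = 3*5 - 5 = 10
Step 4: Total = 3 + 2 + 10 = 15

15


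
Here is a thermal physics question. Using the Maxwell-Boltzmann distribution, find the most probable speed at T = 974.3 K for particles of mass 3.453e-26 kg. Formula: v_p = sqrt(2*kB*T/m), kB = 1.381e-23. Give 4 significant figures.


Step 1: Numerator = 2*kB*T = 2*1.381e-23*974.3 = 2.691e-20
Step 2: Ratio = 2.691e-20 / 3.453e-26 = 7.793e+05
Step 3: v_p = sqrt(7.793e+05) = 882.8 m/s

882.8


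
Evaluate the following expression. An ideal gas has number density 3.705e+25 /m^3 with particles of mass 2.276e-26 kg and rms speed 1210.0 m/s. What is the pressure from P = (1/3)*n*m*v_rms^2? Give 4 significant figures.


Step 1: v_rms^2 = 1210.0^2 = 1.464e+06
Step 2: n*m = 3.705e+25*2.276e-26 = 0.8433
Step 3: P = (1/3)*0.8433*1.464e+06 = 4.115e+05 Pa

4.115e+05


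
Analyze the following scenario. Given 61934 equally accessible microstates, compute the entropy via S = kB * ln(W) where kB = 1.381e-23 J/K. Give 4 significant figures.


Step 1: ln(W) = ln(61934) = 11.03
Step 2: S = kB * ln(W) = 1.381e-23 * 11.03
Step 3: S = 1.524e-22 J/K

1.524e-22


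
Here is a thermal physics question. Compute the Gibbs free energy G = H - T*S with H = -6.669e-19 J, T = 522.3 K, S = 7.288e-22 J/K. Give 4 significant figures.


Step 1: T*S = 522.3 * 7.288e-22 = 3.807e-19 J
Step 2: G = H - T*S = -6.669e-19 - 3.807e-19
Step 3: G = -1.048e-18 J

-1.048e-18


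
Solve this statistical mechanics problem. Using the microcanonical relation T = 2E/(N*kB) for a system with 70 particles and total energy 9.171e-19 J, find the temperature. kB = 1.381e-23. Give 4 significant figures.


Step 1: Numerator = 2*E = 2*9.171e-19 = 1.834e-18 J
Step 2: Denominator = N*kB = 70*1.381e-23 = 9.667e-22
Step 3: T = 1.834e-18 / 9.667e-22 = 1897 K

1897


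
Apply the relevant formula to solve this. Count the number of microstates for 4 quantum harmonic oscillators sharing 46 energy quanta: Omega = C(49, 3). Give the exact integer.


Step 1: Use binomial coefficient C(49, 3)
Step 2: Numerator = 49! / 46!
Step 3: Denominator = 3!
Step 4: Omega = 18424

18424


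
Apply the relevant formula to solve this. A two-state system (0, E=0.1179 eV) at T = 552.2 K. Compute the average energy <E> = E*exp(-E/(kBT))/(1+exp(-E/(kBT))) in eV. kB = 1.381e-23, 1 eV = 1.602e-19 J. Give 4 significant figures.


Step 1: beta*E = 0.1179*1.602e-19/(1.381e-23*552.2) = 2.477
Step 2: exp(-beta*E) = 0.08401
Step 3: <E> = 0.1179*0.08401/(1+0.08401) = 0.009138 eV

0.009138


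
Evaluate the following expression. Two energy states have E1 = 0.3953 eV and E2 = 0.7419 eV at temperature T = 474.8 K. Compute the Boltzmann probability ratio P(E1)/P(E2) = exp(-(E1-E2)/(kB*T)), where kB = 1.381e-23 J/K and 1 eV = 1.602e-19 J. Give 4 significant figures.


Step 1: Compute energy difference dE = E1 - E2 = 0.3953 - 0.7419 = -0.3466 eV
Step 2: Convert to Joules: dE_J = -0.3466 * 1.602e-19 = -5.553e-20 J
Step 3: Compute exponent = -dE_J / (kB * T) = -(-5.553e-20) / (1.381e-23 * 474.8) = 8.468
Step 4: P(E1)/P(E2) = exp(8.468) = 4761

4761


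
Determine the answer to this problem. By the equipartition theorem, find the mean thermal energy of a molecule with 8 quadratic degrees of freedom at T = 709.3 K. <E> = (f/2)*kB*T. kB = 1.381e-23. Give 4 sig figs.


Step 1: f/2 = 8/2 = 4
Step 2: kB*T = 1.381e-23 * 709.3 = 9.795e-21
Step 3: <E> = 4 * 9.795e-21 = 3.918e-20 J

3.918e-20


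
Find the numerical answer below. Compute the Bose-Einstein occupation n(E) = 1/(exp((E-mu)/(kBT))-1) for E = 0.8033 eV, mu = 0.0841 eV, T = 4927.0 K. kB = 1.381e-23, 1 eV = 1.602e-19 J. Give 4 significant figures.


Step 1: (E - mu) = 0.7192 eV
Step 2: x = (E-mu)*eV/(kB*T) = 0.7192*1.602e-19/(1.381e-23*4927.0) = 1.693
Step 3: exp(x) = 5.437
Step 4: n = 1/(exp(x)-1) = 0.2254

0.2254


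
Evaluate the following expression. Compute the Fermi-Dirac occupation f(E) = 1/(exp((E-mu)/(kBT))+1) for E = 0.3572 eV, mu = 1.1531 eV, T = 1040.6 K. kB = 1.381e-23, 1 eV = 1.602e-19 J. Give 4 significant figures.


Step 1: (E - mu) = 0.3572 - 1.1531 = -0.7959 eV
Step 2: Convert: (E-mu)*eV = -1.275e-19 J
Step 3: x = (E-mu)*eV/(kB*T) = -8.872
Step 4: f = 1/(exp(-8.872)+1) = 0.9999

0.9999


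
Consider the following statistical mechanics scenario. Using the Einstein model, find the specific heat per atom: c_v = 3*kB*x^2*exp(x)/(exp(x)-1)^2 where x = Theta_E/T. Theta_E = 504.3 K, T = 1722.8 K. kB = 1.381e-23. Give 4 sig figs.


Step 1: x = Theta_E/T = 504.3/1722.8 = 0.2927
Step 2: x^2 = 0.08569
Step 3: exp(x) = 1.34
Step 4: c_v = 3*1.381e-23*0.08569*1.34/(1.34-1)^2 = 4.114e-23

4.114e-23


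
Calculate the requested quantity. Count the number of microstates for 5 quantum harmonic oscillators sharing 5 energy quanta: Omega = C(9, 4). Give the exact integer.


Step 1: Use binomial coefficient C(9, 4)
Step 2: Numerator = 9! / 5!
Step 3: Denominator = 4!
Step 4: Omega = 126

126


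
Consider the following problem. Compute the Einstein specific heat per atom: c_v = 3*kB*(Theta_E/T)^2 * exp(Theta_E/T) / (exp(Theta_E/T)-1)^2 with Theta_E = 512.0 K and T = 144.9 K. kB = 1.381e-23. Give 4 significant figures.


Step 1: x = Theta_E/T = 512.0/144.9 = 3.533
Step 2: x^2 = 12.49
Step 3: exp(x) = 34.24
Step 4: c_v = 3*1.381e-23*12.49*34.24/(34.24-1)^2 = 1.603e-23

1.603e-23


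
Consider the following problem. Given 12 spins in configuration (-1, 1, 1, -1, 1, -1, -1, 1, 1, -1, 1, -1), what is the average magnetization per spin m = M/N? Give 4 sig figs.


Step 1: Count up spins (+1): 6, down spins (-1): 6
Step 2: Total magnetization M = 6 - 6 = 0
Step 3: m = M/N = 0/12 = 0

0


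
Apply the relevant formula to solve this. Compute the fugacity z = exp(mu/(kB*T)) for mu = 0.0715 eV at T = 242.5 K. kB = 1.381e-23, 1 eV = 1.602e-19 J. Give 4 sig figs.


Step 1: Convert mu to Joules: 0.0715*1.602e-19 = 1.145e-20 J
Step 2: kB*T = 1.381e-23*242.5 = 3.349e-21 J
Step 3: mu/(kB*T) = 3.42
Step 4: z = exp(3.42) = 30.58

30.58


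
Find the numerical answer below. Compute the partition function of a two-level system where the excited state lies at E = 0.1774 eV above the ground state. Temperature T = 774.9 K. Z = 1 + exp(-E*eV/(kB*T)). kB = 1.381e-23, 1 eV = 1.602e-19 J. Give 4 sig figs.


Step 1: Compute beta*E = E*eV/(kB*T) = 0.1774*1.602e-19/(1.381e-23*774.9) = 2.656
Step 2: exp(-beta*E) = exp(-2.656) = 0.07025
Step 3: Z = 1 + 0.07025 = 1.07

1.07


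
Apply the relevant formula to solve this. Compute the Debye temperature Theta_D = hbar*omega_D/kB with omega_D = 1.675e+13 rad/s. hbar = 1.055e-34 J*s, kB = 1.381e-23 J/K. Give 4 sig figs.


Step 1: hbar*omega_D = 1.055e-34 * 1.675e+13 = 1.767e-21 J
Step 2: Theta_D = 1.767e-21 / 1.381e-23
Step 3: Theta_D = 128 K

128


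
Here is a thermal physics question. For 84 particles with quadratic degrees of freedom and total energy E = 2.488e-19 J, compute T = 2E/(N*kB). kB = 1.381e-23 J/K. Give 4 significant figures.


Step 1: Numerator = 2*E = 2*2.488e-19 = 4.976e-19 J
Step 2: Denominator = N*kB = 84*1.381e-23 = 1.16e-21
Step 3: T = 4.976e-19 / 1.16e-21 = 429 K

429


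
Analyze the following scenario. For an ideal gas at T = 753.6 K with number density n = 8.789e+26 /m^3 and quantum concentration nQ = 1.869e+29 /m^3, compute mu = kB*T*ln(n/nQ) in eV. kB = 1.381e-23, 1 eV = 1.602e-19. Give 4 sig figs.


Step 1: n/nQ = 8.789e+26/1.869e+29 = 0.004703
Step 2: ln(n/nQ) = -5.36
Step 3: mu = kB*T*ln(n/nQ) = 1.041e-20*-5.36 = -5.578e-20 J
Step 4: Convert to eV: -5.578e-20/1.602e-19 = -0.3482 eV

-0.3482


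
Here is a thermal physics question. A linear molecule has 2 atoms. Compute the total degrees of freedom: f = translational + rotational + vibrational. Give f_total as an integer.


Step 1: Translational DOF = 3
Step 2: Rotational DOF (linear) = 2
Step 3: Vibrational DOF = 3*2 - 5 = 1
Step 4: Total = 3 + 2 + 1 = 6

6


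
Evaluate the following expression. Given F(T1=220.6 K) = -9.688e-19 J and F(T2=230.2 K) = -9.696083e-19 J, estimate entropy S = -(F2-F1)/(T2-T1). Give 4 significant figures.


Step 1: dF = F2 - F1 = -9.696083e-19 - (-9.688e-19) = -8.083e-22 J
Step 2: dT = T2 - T1 = 230.2 - 220.6 = 9.6 K
Step 3: S = -dF/dT = -(-8.083e-22)/9.6 = 8.42e-23 J/K

8.42e-23


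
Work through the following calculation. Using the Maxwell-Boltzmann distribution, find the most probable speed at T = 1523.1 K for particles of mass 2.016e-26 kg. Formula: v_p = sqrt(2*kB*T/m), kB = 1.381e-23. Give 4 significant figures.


Step 1: Numerator = 2*kB*T = 2*1.381e-23*1523.1 = 4.207e-20
Step 2: Ratio = 4.207e-20 / 2.016e-26 = 2.087e+06
Step 3: v_p = sqrt(2.087e+06) = 1445 m/s

1445


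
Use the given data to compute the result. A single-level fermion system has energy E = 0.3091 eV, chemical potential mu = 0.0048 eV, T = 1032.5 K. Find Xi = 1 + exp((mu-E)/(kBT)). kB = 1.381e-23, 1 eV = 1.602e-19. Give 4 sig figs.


Step 1: (mu - E) = 0.0048 - 0.3091 = -0.3043 eV
Step 2: x = (mu-E)*eV/(kB*T) = -0.3043*1.602e-19/(1.381e-23*1032.5) = -3.419
Step 3: exp(x) = 0.03275
Step 4: Xi = 1 + 0.03275 = 1.033

1.033


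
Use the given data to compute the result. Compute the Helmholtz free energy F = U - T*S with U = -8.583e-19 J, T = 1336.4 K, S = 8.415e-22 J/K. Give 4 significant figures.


Step 1: T*S = 1336.4 * 8.415e-22 = 1.125e-18 J
Step 2: F = U - T*S = -8.583e-19 - 1.125e-18
Step 3: F = -1.983e-18 J

-1.983e-18


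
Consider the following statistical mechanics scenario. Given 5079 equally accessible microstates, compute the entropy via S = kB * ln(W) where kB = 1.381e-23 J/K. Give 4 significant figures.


Step 1: ln(W) = ln(5079) = 8.533
Step 2: S = kB * ln(W) = 1.381e-23 * 8.533
Step 3: S = 1.178e-22 J/K

1.178e-22


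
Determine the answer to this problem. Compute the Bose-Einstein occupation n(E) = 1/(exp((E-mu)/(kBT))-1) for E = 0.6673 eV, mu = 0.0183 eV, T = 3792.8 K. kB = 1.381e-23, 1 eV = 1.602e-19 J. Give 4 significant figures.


Step 1: (E - mu) = 0.649 eV
Step 2: x = (E-mu)*eV/(kB*T) = 0.649*1.602e-19/(1.381e-23*3792.8) = 1.985
Step 3: exp(x) = 7.279
Step 4: n = 1/(exp(x)-1) = 0.1593

0.1593


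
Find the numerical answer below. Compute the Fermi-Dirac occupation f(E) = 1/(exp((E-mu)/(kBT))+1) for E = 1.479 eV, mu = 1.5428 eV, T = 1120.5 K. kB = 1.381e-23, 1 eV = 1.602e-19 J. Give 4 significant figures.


Step 1: (E - mu) = 1.479 - 1.5428 = -0.0638 eV
Step 2: Convert: (E-mu)*eV = -1.022e-20 J
Step 3: x = (E-mu)*eV/(kB*T) = -0.6605
Step 4: f = 1/(exp(-0.6605)+1) = 0.6594

0.6594


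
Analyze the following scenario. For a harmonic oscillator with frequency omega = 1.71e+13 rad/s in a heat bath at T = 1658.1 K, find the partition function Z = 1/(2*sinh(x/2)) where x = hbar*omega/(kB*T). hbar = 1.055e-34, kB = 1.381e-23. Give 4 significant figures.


Step 1: Compute x = hbar*omega/(kB*T) = 1.055e-34*1.71e+13/(1.381e-23*1658.1) = 0.07879
Step 2: x/2 = 0.03939
Step 3: sinh(x/2) = 0.0394
Step 4: Z = 1/(2*0.0394) = 12.69

12.69


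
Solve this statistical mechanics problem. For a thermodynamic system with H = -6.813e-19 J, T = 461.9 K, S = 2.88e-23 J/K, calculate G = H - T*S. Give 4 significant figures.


Step 1: T*S = 461.9 * 2.88e-23 = 1.33e-20 J
Step 2: G = H - T*S = -6.813e-19 - 1.33e-20
Step 3: G = -6.946e-19 J

-6.946e-19


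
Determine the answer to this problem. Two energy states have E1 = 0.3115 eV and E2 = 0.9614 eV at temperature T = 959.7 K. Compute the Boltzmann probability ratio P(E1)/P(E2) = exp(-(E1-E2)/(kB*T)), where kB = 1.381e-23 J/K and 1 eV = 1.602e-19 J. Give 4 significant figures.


Step 1: Compute energy difference dE = E1 - E2 = 0.3115 - 0.9614 = -0.6499 eV
Step 2: Convert to Joules: dE_J = -0.6499 * 1.602e-19 = -1.041e-19 J
Step 3: Compute exponent = -dE_J / (kB * T) = -(-1.041e-19) / (1.381e-23 * 959.7) = 7.856
Step 4: P(E1)/P(E2) = exp(7.856) = 2580

2580


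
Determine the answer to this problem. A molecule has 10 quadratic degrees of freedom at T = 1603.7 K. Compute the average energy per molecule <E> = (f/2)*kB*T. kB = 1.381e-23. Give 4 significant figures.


Step 1: f/2 = 10/2 = 5
Step 2: kB*T = 1.381e-23 * 1603.7 = 2.215e-20
Step 3: <E> = 5 * 2.215e-20 = 1.107e-19 J

1.107e-19


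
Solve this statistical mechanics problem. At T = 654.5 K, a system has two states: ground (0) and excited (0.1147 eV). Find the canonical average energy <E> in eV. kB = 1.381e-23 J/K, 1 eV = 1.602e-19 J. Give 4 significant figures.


Step 1: beta*E = 0.1147*1.602e-19/(1.381e-23*654.5) = 2.033
Step 2: exp(-beta*E) = 0.131
Step 3: <E> = 0.1147*0.131/(1+0.131) = 0.01328 eV

0.01328


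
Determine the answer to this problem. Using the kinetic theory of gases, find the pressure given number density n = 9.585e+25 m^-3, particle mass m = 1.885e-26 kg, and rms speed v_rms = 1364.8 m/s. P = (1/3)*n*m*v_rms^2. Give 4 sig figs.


Step 1: v_rms^2 = 1364.8^2 = 1.863e+06
Step 2: n*m = 9.585e+25*1.885e-26 = 1.807
Step 3: P = (1/3)*1.807*1.863e+06 = 1.122e+06 Pa

1.122e+06


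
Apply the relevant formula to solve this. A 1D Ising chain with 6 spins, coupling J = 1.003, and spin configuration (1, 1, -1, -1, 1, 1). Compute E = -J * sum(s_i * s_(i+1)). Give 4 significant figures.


Step 1: Nearest-neighbor products: 1, -1, 1, -1, 1
Step 2: Sum of products = 1
Step 3: E = -1.003 * 1 = -1.003

-1.003


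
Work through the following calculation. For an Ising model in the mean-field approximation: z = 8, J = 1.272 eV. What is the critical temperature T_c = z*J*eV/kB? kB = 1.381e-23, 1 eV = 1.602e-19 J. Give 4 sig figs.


Step 1: z*J = 8*1.272 = 10.18 eV
Step 2: Convert to Joules: 10.18*1.602e-19 = 1.63e-18 J
Step 3: T_c = 1.63e-18 / 1.381e-23 = 1.18e+05 K

1.18e+05


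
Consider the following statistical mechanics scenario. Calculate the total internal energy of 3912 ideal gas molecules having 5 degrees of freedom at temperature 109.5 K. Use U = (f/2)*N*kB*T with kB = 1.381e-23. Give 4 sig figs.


Step 1: f/2 = 5/2 = 2.5
Step 2: N*kB*T = 3912*1.381e-23*109.5 = 5.916e-18
Step 3: U = 2.5 * 5.916e-18 = 1.479e-17 J

1.479e-17


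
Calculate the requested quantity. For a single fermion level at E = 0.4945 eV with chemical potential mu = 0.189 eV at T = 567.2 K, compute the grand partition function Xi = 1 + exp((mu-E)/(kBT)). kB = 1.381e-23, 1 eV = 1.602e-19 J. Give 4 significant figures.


Step 1: (mu - E) = 0.189 - 0.4945 = -0.3055 eV
Step 2: x = (mu-E)*eV/(kB*T) = -0.3055*1.602e-19/(1.381e-23*567.2) = -6.248
Step 3: exp(x) = 0.001934
Step 4: Xi = 1 + 0.001934 = 1.002

1.002


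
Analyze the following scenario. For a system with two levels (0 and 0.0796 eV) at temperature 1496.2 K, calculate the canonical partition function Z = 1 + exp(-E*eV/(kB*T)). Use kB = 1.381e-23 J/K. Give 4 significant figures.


Step 1: Compute beta*E = E*eV/(kB*T) = 0.0796*1.602e-19/(1.381e-23*1496.2) = 0.6172
Step 2: exp(-beta*E) = exp(-0.6172) = 0.5395
Step 3: Z = 1 + 0.5395 = 1.539

1.539
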